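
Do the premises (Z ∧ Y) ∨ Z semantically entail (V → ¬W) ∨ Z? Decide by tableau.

Initial set: {((Z ∧ Y) ∨ Z); ¬((V → ¬W) ∨ Z)}.
¬((V → ¬W) ∨ Z): α-rule — add ¬(V → ¬W), ¬Z.
¬(V → ¬W): α-rule — add V, ¬¬W.
((Z ∧ Y) ∨ Z): β-rule — branch into (Z ∧ Y)  //  Z.
  branch 1 (add (Z ∧ Y)):
    (Z ∧ Y): α-rule — add Z, Y.
    × closes — contains both Z and ¬Z.
  branch 2 (add Z):
    × closes — contains both Z and ¬Z.
All 2 branches close.
Every branch closed, so the premises entail the conclusion.

Yes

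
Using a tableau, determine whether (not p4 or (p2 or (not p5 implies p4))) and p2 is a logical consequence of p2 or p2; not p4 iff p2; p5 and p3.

Initial set: {(p2 or p2); (not p4 iff p2); (p5 and p3); not ((not p4 or (p2 or (not p5 implies p4))) and p2)}.
(p5 and p3): α-rule — add p5, p3.
(p2 or p2): β-rule — branch into p2  //  p2.
  branch 1 (add p2):
    (not p4 iff p2): β-rule — branch into not p4, p2  //  not not p4, not p2.
      branch 1.1 (add not p4, p2):
        not ((not p4 or (p2 or (not p5 implies p4))) and p2): β-rule — branch into not (not p4 or (p2 or (not p5 implies p4)))  //  not p2.
          branch 1.1.1 (add not (not p4 or (p2 or (not p5 implies p4)))):
            not (not p4 or (p2 or (not p5 implies p4))): α-rule — add not not p4, not (p2 or (not p5 implies p4)).
            × closes — contains both p4 and not p4.
          branch 1.1.2 (add not p2):
            × closes — contains both p2 and not p2.
      branch 1.2 (add not not p4, not p2):
        × closes — contains both p2 and not p2.
  branch 2 (add p2):
    (not p4 iff p2): β-rule — branch into not p4, p2  //  not not p4, not p2.
      branch 2.1 (add not p4, p2):
        not ((not p4 or (p2 or (not p5 implies p4))) and p2): β-rule — branch into not (not p4 or (p2 or (not p5 implies p4)))  //  not p2.
          branch 2.1.1 (add not (not p4 or (p2 or (not p5 implies p4)))):
            not (not p4 or (p2 or (not p5 implies p4))): α-rule — add not not p4, not (p2 or (not p5 implies p4)).
            × closes — contains both p4 and not p4.
          branch 2.1.2 (add not p2):
            × closes — contains both p2 and not p2.
      branch 2.2 (add not not p4, not p2):
        × closes — contains both p2 and not p2.
All 6 branches close.
Every branch closed, so the premises entail the conclusion.

Yes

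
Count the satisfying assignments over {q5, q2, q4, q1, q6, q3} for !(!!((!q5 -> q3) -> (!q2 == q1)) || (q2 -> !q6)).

Initial set: {!(!!((!q5 -> q3) -> (!q2 == q1)) || (q2 -> !q6))}.
!(!!((!q5 -> q3) -> (!q2 == q1)) || (q2 -> !q6)): α-rule — add !!!((!q5 -> q3) -> (!q2 == q1)), !(q2 -> !q6).
!!!((!q5 -> q3) -> (!q2 == q1)): drop double negation, giving !((!q5 -> q3) -> (!q2 == q1)).
!(q2 -> !q6): α-rule — add q2, !!q6.
!((!q5 -> q3) -> (!q2 == q1)): α-rule — add (!q5 -> q3), !(!q2 == q1).
(!q5 -> q3): β-rule — branch into !!q5  //  q3.
  branch 1 (add !!q5):
    !(!q2 == q1): β-rule — branch into !q2, !q1  //  !!q2, q1.
      branch 1.1 (add !q2, !q1):
        × closes — contains both q2 and !q2.
      branch 1.2 (add !!q2, q1):
        ○ open, literals {q1=1, q2=1, q5=1, q6=1}.
  branch 2 (add q3):
    !(!q2 == q1): β-rule — branch into !q2, !q1  //  !!q2, q1.
      branch 2.1 (add !q2, !q1):
        × closes — contains both q2 and !q2.
      branch 2.2 (add !!q2, q1):
        ○ open, literals {q1=1, q2=1, q3=1, q6=1}.
2 branches closed, 2 open.
Each open branch fixes some atoms; the unmentioned ones are free. Counting distinct full assignments: branch {q1=1, q2=1, q5=1, q6=1} (q4, q3) contributes 4 new; branch {q1=1, q2=1, q3=1, q6=1} (q5, q4) contributes 2 new. Total: 6.

6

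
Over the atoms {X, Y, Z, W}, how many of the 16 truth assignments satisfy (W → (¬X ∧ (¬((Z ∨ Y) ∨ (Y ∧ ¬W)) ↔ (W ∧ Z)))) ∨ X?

Initial set: {((W → (¬X ∧ (¬((Z ∨ Y) ∨ (Y ∧ ¬W)) ↔ (W ∧ Z)))) ∨ X)}.
((W → (¬X ∧ (¬((Z ∨ Y) ∨ (Y ∧ ¬W)) ↔ (W ∧ Z)))) ∨ X): β-rule — branch into (W → (¬X ∧ (¬((Z ∨ Y) ∨ (Y ∧ ¬W)) ↔ (W ∧ Z))))  //  X.
  branch 1 (add (W → (¬X ∧ (¬((Z ∨ Y) ∨ (Y ∧ ¬W)) ↔ (W ∧ Z))))):
    (W → (¬X ∧ (¬((Z ∨ Y) ∨ (Y ∧ ¬W)) ↔ (W ∧ Z)))): β-rule — branch into ¬W  //  (¬X ∧ (¬((Z ∨ Y) ∨ (Y ∧ ¬W)) ↔ (W ∧ Z))).
      branch 1.1 (add ¬W):
        ○ open, literals {W=F}.
      branch 1.2 (add (¬X ∧ (¬((Z ∨ Y) ∨ (Y ∧ ¬W)) ↔ (W ∧ Z)))):
        (¬X ∧ (¬((Z ∨ Y) ∨ (Y ∧ ¬W)) ↔ (W ∧ Z))): α-rule — add ¬X, (¬((Z ∨ Y) ∨ (Y ∧ ¬W)) ↔ (W ∧ Z)).
        (¬((Z ∨ Y) ∨ (Y ∧ ¬W)) ↔ (W ∧ Z)): β-rule — branch into ¬((Z ∨ Y) ∨ (Y ∧ ¬W)), (W ∧ Z)  //  ¬¬((Z ∨ Y) ∨ (Y ∧ ¬W)), ¬(W ∧ Z).
          branch 1.2.1 (add ¬((Z ∨ Y) ∨ (Y ∧ ¬W)), (W ∧ Z)):
            ¬((Z ∨ Y) ∨ (Y ∧ ¬W)): α-rule — add ¬(Z ∨ Y), ¬(Y ∧ ¬W).
            (W ∧ Z): α-rule — add W, Z.
            ¬(Z ∨ Y): α-rule — add ¬Z, ¬Y.
            × closes — contains both Z and ¬Z.
          branch 1.2.2 (add ¬¬((Z ∨ Y) ∨ (Y ∧ ¬W)), ¬(W ∧ Z)):
            ¬¬((Z ∨ Y) ∨ (Y ∧ ¬W)): β-rule — branch into (Z ∨ Y)  //  (Y ∧ ¬W).
              branch 1.2.2.1 (add (Z ∨ Y)):
                ¬(W ∧ Z): β-rule — branch into ¬W  //  ¬Z.
                  branch 1.2.2.1.1 (add ¬W):
                    (Z ∨ Y): β-rule — branch into Z  //  Y.
                      branch 1.2.2.1.1.1 (add Z):
                        ○ open, literals {W=F, X=F, Z=T}.
                      branch 1.2.2.1.1.2 (add Y):
                        ○ open, literals {W=F, X=F, Y=T}.
                  branch 1.2.2.1.2 (add ¬Z):
                    (Z ∨ Y): β-rule — branch into Z  //  Y.
                      branch 1.2.2.1.2.1 (add Z):
                        × closes — contains both Z and ¬Z.
                      branch 1.2.2.1.2.2 (add Y):
                        ○ open, literals {X=F, Y=T, Z=F}.
              branch 1.2.2.2 (add (Y ∧ ¬W)):
                (Y ∧ ¬W): α-rule — add Y, ¬W.
                ¬(W ∧ Z): β-rule — branch into ¬W  //  ¬Z.
                  branch 1.2.2.2.1 (add ¬W):
                    ○ open, literals {W=F, X=F, Y=T}.
                  branch 1.2.2.2.2 (add ¬Z):
                    ○ open, literals {W=F, X=F, Y=T, Z=F}.
  branch 2 (add X):
    ○ open, literals {X=T}.
2 branches closed, 7 open.
Each open branch fixes some atoms; the unmentioned ones are free. Counting distinct full assignments: branch {W=F} (X, Y, Z) contributes 8 new; branch {W=F, X=F, Z=T} (Y) contributes 0 new; branch {W=F, X=F, Y=T} (Z) contributes 0 new; branch {X=F, Y=T, Z=F} (W) contributes 1 new; branch {W=F, X=F, Y=T} (Z) contributes 0 new; branch {W=F, X=F, Y=T, Z=F} (none free) contributes 0 new; branch {X=T} (Y, Z, W) contributes 4 new. Total: 13.

13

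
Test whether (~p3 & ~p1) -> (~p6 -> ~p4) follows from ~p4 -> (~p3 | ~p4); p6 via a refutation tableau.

Initial set: {(~p4 -> (~p3 | ~p4)); p6; ~((~p3 & ~p1) -> (~p6 -> ~p4))}.
~((~p3 & ~p1) -> (~p6 -> ~p4)): α-rule — add (~p3 & ~p1), ~(~p6 -> ~p4).
(~p3 & ~p1): α-rule — add ~p3, ~p1.
~(~p6 -> ~p4): α-rule — add ~p6, ~~p4.
× closes — contains both p6 and ~p6.
All 1 branch closes.
Every branch closed, so the premises entail the conclusion.

Yes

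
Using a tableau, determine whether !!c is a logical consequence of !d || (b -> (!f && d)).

Initial set: {T (!d || (b -> (!f && d))); F !!c}.
F !!c: drop double negation, giving F c.
T (!d || (b -> (!f && d))): β-rule — branch into T !d  //  T (b -> (!f && d)).
  branch 1 (add T !d):
    ○ open, literals {c=false, d=false}.
  branch 2 (add T (b -> (!f && d))):
    T (b -> (!f && d)): β-rule — branch into F b  //  T (!f && d).
      branch 2.1 (add F b):
        ○ open, literals {b=false, c=false}.
      branch 2.2 (add T (!f && d)):
        T (!f && d): α-rule — add T !f, T d.
        ○ open, literals {c=false, d=true, f=false}.
0 branches closed, 3 open.
An open branch gives a countermodel: c=false, d=false (unmentioned atoms arbitrary); the premises hold there but the conclusion fails.

No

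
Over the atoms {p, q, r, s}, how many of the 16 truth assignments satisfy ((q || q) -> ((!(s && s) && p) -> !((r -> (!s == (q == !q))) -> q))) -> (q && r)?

5

Initial set: {(((q || q) -> ((!(s && s) && p) -> !((r -> (!s == (q == !q))) -> q))) -> (q && r))}.
(((q || q) -> ((!(s && s) && p) -> !((r -> (!s == (q == !q))) -> q))) -> (q && r)): β-rule — branch into !((q || q) -> ((!(s && s) && p) -> !((r -> (!s == (q == !q))) -> q)))  //  (q && r).
  branch 1 (add !((q || q) -> ((!(s && s) && p) -> !((r -> (!s == (q == !q))) -> q)))):
    !((q || q) -> ((!(s && s) && p) -> !((r -> (!s == (q == !q))) -> q))): α-rule — add (q || q), !((!(s && s) && p) -> !((r -> (!s == (q == !q))) -> q)).
    !((!(s && s) && p) -> !((r -> (!s == (q == !q))) -> q)): α-rule — add (!(s && s) && p), !!((r -> (!s == (q == !q))) -> q).
    (!(s && s) && p): α-rule — add !(s && s), p.
    (q || q): β-rule — branch into q  //  q.
      branch 1.1 (add q):
        !!((r -> (!s == (q == !q))) -> q): β-rule — branch into !(r -> (!s == (q == !q)))  //  q.
          branch 1.1.1 (add !(r -> (!s == (q == !q)))):
            !(r -> (!s == (q == !q))): α-rule — add r, !(!s == (q == !q)).
            !(s && s): β-rule — branch into !s  //  !s.
              branch 1.1.1.1 (add !s):
                !(!s == (q == !q)): β-rule — branch into !s, !(q == !q)  //  !!s, (q == !q).
                  branch 1.1.1.1.1 (add !s, !(q == !q)):
                    !(q == !q): β-rule — branch into q, !!q  //  !q, !q.
                      branch 1.1.1.1.1.1 (add q, !!q):
                        ○ open, literals {p=1, q=1, r=1, s=0}.
                      branch 1.1.1.1.1.2 (add !q, !q):
                        × closes — contains both q and !q.
                  branch 1.1.1.1.2 (add !!s, (q == !q)):
                    × closes — contains both s and !s.
              branch 1.1.1.2 (add !s):
                !(!s == (q == !q)): β-rule — branch into !s, !(q == !q)  //  !!s, (q == !q).
                  branch 1.1.1.2.1 (add !s, !(q == !q)):
                    !(q == !q): β-rule — branch into q, !!q  //  !q, !q.
                      branch 1.1.1.2.1.1 (add q, !!q):
                        ○ open, literals {p=1, q=1, r=1, s=0}.
                      branch 1.1.1.2.1.2 (add !q, !q):
                        × closes — contains both q and !q.
                  branch 1.1.1.2.2 (add !!s, (q == !q)):
                    × closes — contains both s and !s.
          branch 1.1.2 (add q):
            !(s && s): β-rule — branch into !s  //  !s.
              branch 1.1.2.1 (add !s):
                ○ open, literals {p=1, q=1, s=0}.
              branch 1.1.2.2 (add !s):
                ○ open, literals {p=1, q=1, s=0}.
      branch 1.2 (add q):
        !!((r -> (!s == (q == !q))) -> q): β-rule — branch into !(r -> (!s == (q == !q)))  //  q.
          branch 1.2.1 (add !(r -> (!s == (q == !q)))):
            !(r -> (!s == (q == !q))): α-rule — add r, !(!s == (q == !q)).
            !(s && s): β-rule — branch into !s  //  !s.
              branch 1.2.1.1 (add !s):
                !(!s == (q == !q)): β-rule — branch into !s, !(q == !q)  //  !!s, (q == !q).
                  branch 1.2.1.1.1 (add !s, !(q == !q)):
                    !(q == !q): β-rule — branch into q, !!q  //  !q, !q.
                      branch 1.2.1.1.1.1 (add q, !!q):
                        ○ open, literals {p=1, q=1, r=1, s=0}.
                      branch 1.2.1.1.1.2 (add !q, !q):
                        × closes — contains both q and !q.
                  branch 1.2.1.1.2 (add !!s, (q == !q)):
                    × closes — contains both s and !s.
              branch 1.2.1.2 (add !s):
                !(!s == (q == !q)): β-rule — branch into !s, !(q == !q)  //  !!s, (q == !q).
                  branch 1.2.1.2.1 (add !s, !(q == !q)):
                    !(q == !q): β-rule — branch into q, !!q  //  !q, !q.
                      branch 1.2.1.2.1.1 (add q, !!q):
                        ○ open, literals {p=1, q=1, r=1, s=0}.
                      branch 1.2.1.2.1.2 (add !q, !q):
                        × closes — contains both q and !q.
                  branch 1.2.1.2.2 (add !!s, (q == !q)):
                    × closes — contains both s and !s.
          branch 1.2.2 (add q):
            !(s && s): β-rule — branch into !s  //  !s.
              branch 1.2.2.1 (add !s):
                ○ open, literals {p=1, q=1, s=0}.
              branch 1.2.2.2 (add !s):
                ○ open, literals {p=1, q=1, s=0}.
  branch 2 (add (q && r)):
    (q && r): α-rule — add q, r.
    ○ open, literals {q=1, r=1}.
8 branches closed, 9 open.
Each open branch fixes some atoms; the unmentioned ones are free. Counting distinct full assignments: branch {p=1, q=1, r=1, s=0} (none free) contributes 1 new; branch {p=1, q=1, r=1, s=0} (none free) contributes 0 new; branch {p=1, q=1, s=0} (r) contributes 1 new; branch {p=1, q=1, s=0} (r) contributes 0 new; branch {p=1, q=1, r=1, s=0} (none free) contributes 0 new; branch {p=1, q=1, r=1, s=0} (none free) contributes 0 new; branch {p=1, q=1, s=0} (r) contributes 0 new; branch {p=1, q=1, s=0} (r) contributes 0 new; branch {q=1, r=1} (p, s) contributes 3 new. Total: 5.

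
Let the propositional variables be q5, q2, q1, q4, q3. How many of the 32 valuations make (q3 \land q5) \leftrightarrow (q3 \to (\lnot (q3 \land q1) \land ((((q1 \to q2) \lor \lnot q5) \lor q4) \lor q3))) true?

Initial set: {((q3 \land q5) \leftrightarrow (q3 \to (\lnot (q3 \land q1) \land ((((q1 \to q2) \lor \lnot q5) \lor q4) \lor q3))))}.
((q3 \land q5) \leftrightarrow (q3 \to (\lnot (q3 \land q1) \land ((((q1 \to q2) \lor \lnot q5) \lor q4) \lor q3)))): β-rule — branch into (q3 \land q5), (q3 \to (\lnot (q3 \land q1) \land ((((q1 \to q2) \lor \lnot q5) \lor q4) \lor q3)))  //  \lnot (q3 \land q5), \lnot (q3 \to (\lnot (q3 \land q1) \land ((((q1 \to q2) \lor \lnot q5) \lor q4) \lor q3))).
  branch 1 (add (q3 \land q5), (q3 \to (\lnot (q3 \land q1) \land ((((q1 \to q2) \lor \lnot q5) \lor q4) \lor q3)))):
    (q3 \land q5): α-rule — add q3, q5.
    (q3 \to (\lnot (q3 \land q1) \land ((((q1 \to q2) \lor \lnot q5) \lor q4) \lor q3))): β-rule — branch into \lnot q3  //  (\lnot (q3 \land q1) \land ((((q1 \to q2) \lor \lnot q5) \lor q4) \lor q3)).
      branch 1.1 (add \lnot q3):
        × closes — contains both q3 and \lnot q3.
      branch 1.2 (add (\lnot (q3 \land q1) \land ((((q1 \to q2) \lor \lnot q5) \lor q4) \lor q3))):
        (\lnot (q3 \land q1) \land ((((q1 \to q2) \lor \lnot q5) \lor q4) \lor q3)): α-rule — add \lnot (q3 \land q1), ((((q1 \to q2) \lor \lnot q5) \lor q4) \lor q3).
        \lnot (q3 \land q1): β-rule — branch into \lnot q3  //  \lnot q1.
          branch 1.2.1 (add \lnot q3):
            × closes — contains both q3 and \lnot q3.
          branch 1.2.2 (add \lnot q1):
            ((((q1 \to q2) \lor \lnot q5) \lor q4) \lor q3): β-rule — branch into (((q1 \to q2) \lor \lnot q5) \lor q4)  //  q3.
              branch 1.2.2.1 (add (((q1 \to q2) \lor \lnot q5) \lor q4)):
                (((q1 \to q2) \lor \lnot q5) \lor q4): β-rule — branch into ((q1 \to q2) \lor \lnot q5)  //  q4.
                  branch 1.2.2.1.1 (add ((q1 \to q2) \lor \lnot q5)):
                    ((q1 \to q2) \lor \lnot q5): β-rule — branch into (q1 \to q2)  //  \lnot q5.
                      branch 1.2.2.1.1.1 (add (q1 \to q2)):
                        (q1 \to q2): β-rule — branch into \lnot q1  //  q2.
                          branch 1.2.2.1.1.1.1 (add \lnot q1):
                            ○ open, literals {q1=0, q3=1, q5=1}.
                          branch 1.2.2.1.1.1.2 (add q2):
                            ○ open, literals {q1=0, q2=1, q3=1, q5=1}.
                      branch 1.2.2.1.1.2 (add \lnot q5):
                        × closes — contains both q5 and \lnot q5.
                  branch 1.2.2.1.2 (add q4):
                    ○ open, literals {q1=0, q3=1, q4=1, q5=1}.
              branch 1.2.2.2 (add q3):
                ○ open, literals {q1=0, q3=1, q5=1}.
  branch 2 (add \lnot (q3 \land q5), \lnot (q3 \to (\lnot (q3 \land q1) \land ((((q1 \to q2) \lor \lnot q5) \lor q4) \lor q3)))):
    \lnot (q3 \to (\lnot (q3 \land q1) \land ((((q1 \to q2) \lor \lnot q5) \lor q4) \lor q3))): α-rule — add q3, \lnot (\lnot (q3 \land q1) \land ((((q1 \to q2) \lor \lnot q5) \lor q4) \lor q3)).
    \lnot (q3 \land q5): β-rule — branch into \lnot q3  //  \lnot q5.
      branch 2.1 (add \lnot q3):
        × closes — contains both q3 and \lnot q3.
      branch 2.2 (add \lnot q5):
        \lnot (\lnot (q3 \land q1) \land ((((q1 \to q2) \lor \lnot q5) \lor q4) \lor q3)): β-rule — branch into \lnot \lnot (q3 \land q1)  //  \lnot ((((q1 \to q2) \lor \lnot q5) \lor q4) \lor q3).
          branch 2.2.1 (add \lnot \lnot (q3 \land q1)):
            \lnot \lnot (q3 \land q1): α-rule — add q3, q1.
            ○ open, literals {q1=1, q3=1, q5=0}.
          branch 2.2.2 (add \lnot ((((q1 \to q2) \lor \lnot q5) \lor q4) \lor q3)):
            \lnot ((((q1 \to q2) \lor \lnot q5) \lor q4) \lor q3): α-rule — add \lnot (((q1 \to q2) \lor \lnot q5) \lor q4), \lnot q3.
            × closes — contains both q3 and \lnot q3.
5 branches closed, 5 open.
Each open branch fixes some atoms; the unmentioned ones are free. Counting distinct full assignments: branch {q1=0, q3=1, q5=1} (q2, q4) contributes 4 new; branch {q1=0, q2=1, q3=1, q5=1} (q4) contributes 0 new; branch {q1=0, q3=1, q4=1, q5=1} (q2) contributes 0 new; branch {q1=0, q3=1, q5=1} (q2, q4) contributes 0 new; branch {q1=1, q3=1, q5=0} (q2, q4) contributes 4 new. Total: 8.

8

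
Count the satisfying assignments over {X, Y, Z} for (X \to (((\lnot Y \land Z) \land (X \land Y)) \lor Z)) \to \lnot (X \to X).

2

Initial set: {((X \to (((\lnot Y \land Z) \land (X \land Y)) \lor Z)) \to \lnot (X \to X))}.
((X \to (((\lnot Y \land Z) \land (X \land Y)) \lor Z)) \to \lnot (X \to X)): β-rule — branch into \lnot (X \to (((\lnot Y \land Z) \land (X \land Y)) \lor Z))  //  \lnot (X \to X).
  branch 1 (add \lnot (X \to (((\lnot Y \land Z) \land (X \land Y)) \lor Z))):
    \lnot (X \to (((\lnot Y \land Z) \land (X \land Y)) \lor Z)): α-rule — add X, \lnot (((\lnot Y \land Z) \land (X \land Y)) \lor Z).
    \lnot (((\lnot Y \land Z) \land (X \land Y)) \lor Z): α-rule — add \lnot ((\lnot Y \land Z) \land (X \land Y)), \lnot Z.
    \lnot ((\lnot Y \land Z) \land (X \land Y)): β-rule — branch into \lnot (\lnot Y \land Z)  //  \lnot (X \land Y).
      branch 1.1 (add \lnot (\lnot Y \land Z)):
        \lnot (\lnot Y \land Z): β-rule — branch into \lnot \lnot Y  //  \lnot Z.
          branch 1.1.1 (add \lnot \lnot Y):
            ○ open, literals {X=T, Y=T, Z=F}.
          branch 1.1.2 (add \lnot Z):
            ○ open, literals {X=T, Z=F}.
      branch 1.2 (add \lnot (X \land Y)):
        \lnot (X \land Y): β-rule — branch into \lnot X  //  \lnot Y.
          branch 1.2.1 (add \lnot X):
            × closes — contains both X and \lnot X.
          branch 1.2.2 (add \lnot Y):
            ○ open, literals {X=T, Y=F, Z=F}.
  branch 2 (add \lnot (X \to X)):
    \lnot (X \to X): α-rule — add X, \lnot X.
    × closes — contains both X and \lnot X.
2 branches closed, 3 open.
Each open branch fixes some atoms; the unmentioned ones are free. Counting distinct full assignments: branch {X=T, Y=T, Z=F} (none free) contributes 1 new; branch {X=T, Z=F} (Y) contributes 1 new; branch {X=T, Y=F, Z=F} (none free) contributes 0 new. Total: 2.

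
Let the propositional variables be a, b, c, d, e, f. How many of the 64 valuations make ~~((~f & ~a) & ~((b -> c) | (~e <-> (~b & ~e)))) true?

2

Initial set: {~~((~f & ~a) & ~((b -> c) | (~e <-> (~b & ~e))))}.
~~((~f & ~a) & ~((b -> c) | (~e <-> (~b & ~e)))): drop double negation, giving ((~f & ~a) & ~((b -> c) | (~e <-> (~b & ~e)))).
((~f & ~a) & ~((b -> c) | (~e <-> (~b & ~e)))): α-rule — add (~f & ~a), ~((b -> c) | (~e <-> (~b & ~e))).
(~f & ~a): α-rule — add ~f, ~a.
~((b -> c) | (~e <-> (~b & ~e))): α-rule — add ~(b -> c), ~(~e <-> (~b & ~e)).
~(b -> c): α-rule — add b, ~c.
~(~e <-> (~b & ~e)): β-rule — branch into ~e, ~(~b & ~e)  //  ~~e, (~b & ~e).
  branch 1 (add ~e, ~(~b & ~e)):
    ~(~b & ~e): β-rule — branch into ~~b  //  ~~e.
      branch 1.1 (add ~~b):
        ○ open, literals {a=0, b=1, c=0, e=0, f=0}.
      branch 1.2 (add ~~e):
        × closes — contains both e and ~e.
  branch 2 (add ~~e, (~b & ~e)):
    (~b & ~e): α-rule — add ~b, ~e.
    × closes — contains both b and ~b.
2 branches closed, 1 open.
Each open branch fixes some atoms; the unmentioned ones are free. Counting distinct full assignments: branch {a=0, b=1, c=0, e=0, f=0} (d) contributes 2 new. Total: 2.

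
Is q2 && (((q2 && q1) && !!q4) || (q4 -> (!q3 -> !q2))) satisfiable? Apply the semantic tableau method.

Initial set: {(q2 && (((q2 && q1) && !!q4) || (q4 -> (!q3 -> !q2))))}.
(q2 && (((q2 && q1) && !!q4) || (q4 -> (!q3 -> !q2)))): α-rule — add q2, (((q2 && q1) && !!q4) || (q4 -> (!q3 -> !q2))).
(((q2 && q1) && !!q4) || (q4 -> (!q3 -> !q2))): β-rule — branch into ((q2 && q1) && !!q4)  //  (q4 -> (!q3 -> !q2)).
  branch 1 (add ((q2 && q1) && !!q4)):
    ((q2 && q1) && !!q4): α-rule — add (q2 && q1), !!q4.
    (q2 && q1): α-rule — add q2, q1.
    !!q4: drop double negation, giving q4.
    ○ open, literals {q1=1, q2=1, q4=1}.
  branch 2 (add (q4 -> (!q3 -> !q2))):
    (q4 -> (!q3 -> !q2)): β-rule — branch into !q4  //  (!q3 -> !q2).
      branch 2.1 (add !q4):
        ○ open, literals {q2=1, q4=0}.
      branch 2.2 (add (!q3 -> !q2)):
        (!q3 -> !q2): β-rule — branch into !!q3  //  !q2.
          branch 2.2.1 (add !!q3):
            ○ open, literals {q2=1, q3=1}.
          branch 2.2.2 (add !q2):
            × closes — contains both q2 and !q2.
1 branch closed, 3 open.
An open branch gives a satisfying assignment: q1=1, q2=1, q4=1.

Satisfiable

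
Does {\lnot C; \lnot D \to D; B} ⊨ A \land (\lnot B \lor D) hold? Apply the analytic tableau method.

No

Initial set: {\lnot C; (\lnot D \to D); B; \lnot (A \land (\lnot B \lor D))}.
(\lnot D \to D): β-rule — branch into \lnot \lnot D  //  D.
  branch 1 (add \lnot \lnot D):
    \lnot (A \land (\lnot B \lor D)): β-rule — branch into \lnot A  //  \lnot (\lnot B \lor D).
      branch 1.1 (add \lnot A):
        ○ open, literals {A=0, B=1, C=0, D=1}.
      branch 1.2 (add \lnot (\lnot B \lor D)):
        \lnot (\lnot B \lor D): α-rule — add \lnot \lnot B, \lnot D.
        × closes — contains both D and \lnot D.
  branch 2 (add D):
    \lnot (A \land (\lnot B \lor D)): β-rule — branch into \lnot A  //  \lnot (\lnot B \lor D).
      branch 2.1 (add \lnot A):
        ○ open, literals {A=0, B=1, C=0, D=1}.
      branch 2.2 (add \lnot (\lnot B \lor D)):
        \lnot (\lnot B \lor D): α-rule — add \lnot \lnot B, \lnot D.
        × closes — contains both D and \lnot D.
2 branches closed, 2 open.
An open branch gives a countermodel: A=0, B=1, C=0, D=1 (unmentioned atoms arbitrary); the premises hold there but the conclusion fails.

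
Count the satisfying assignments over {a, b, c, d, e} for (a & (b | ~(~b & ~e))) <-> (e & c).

20

Initial set: {((a & (b | ~(~b & ~e))) <-> (e & c))}.
((a & (b | ~(~b & ~e))) <-> (e & c)): β-rule — branch into (a & (b | ~(~b & ~e))), (e & c)  //  ~(a & (b | ~(~b & ~e))), ~(e & c).
  branch 1 (add (a & (b | ~(~b & ~e))), (e & c)):
    (a & (b | ~(~b & ~e))): α-rule — add a, (b | ~(~b & ~e)).
    (e & c): α-rule — add e, c.
    (b | ~(~b & ~e)): β-rule — branch into b  //  ~(~b & ~e).
      branch 1.1 (add b):
        ○ open, literals {a=1, b=1, c=1, e=1}.
      branch 1.2 (add ~(~b & ~e)):
        ~(~b & ~e): β-rule — branch into ~~b  //  ~~e.
          branch 1.2.1 (add ~~b):
            ○ open, literals {a=1, b=1, c=1, e=1}.
          branch 1.2.2 (add ~~e):
            ○ open, literals {a=1, c=1, e=1}.
  branch 2 (add ~(a & (b | ~(~b & ~e))), ~(e & c)):
    ~(a & (b | ~(~b & ~e))): β-rule — branch into ~a  //  ~(b | ~(~b & ~e)).
      branch 2.1 (add ~a):
        ~(e & c): β-rule — branch into ~e  //  ~c.
          branch 2.1.1 (add ~e):
            ○ open, literals {a=0, e=0}.
          branch 2.1.2 (add ~c):
            ○ open, literals {a=0, c=0}.
      branch 2.2 (add ~(b | ~(~b & ~e))):
        ~(b | ~(~b & ~e)): α-rule — add ~b, ~~(~b & ~e).
        ~~(~b & ~e): α-rule — add ~b, ~e.
        ~(e & c): β-rule — branch into ~e  //  ~c.
          branch 2.2.1 (add ~e):
            ○ open, literals {b=0, e=0}.
          branch 2.2.2 (add ~c):
            ○ open, literals {b=0, c=0, e=0}.
0 branches closed, 7 open.
Each open branch fixes some atoms; the unmentioned ones are free. Counting distinct full assignments: branch {a=1, b=1, c=1, e=1} (d) contributes 2 new; branch {a=1, b=1, c=1, e=1} (d) contributes 0 new; branch {a=1, c=1, e=1} (b, d) contributes 2 new; branch {a=0, e=0} (b, c, d) contributes 8 new; branch {a=0, c=0} (b, d, e) contributes 4 new; branch {b=0, e=0} (a, c, d) contributes 4 new; branch {b=0, c=0, e=0} (a, d) contributes 0 new. Total: 20.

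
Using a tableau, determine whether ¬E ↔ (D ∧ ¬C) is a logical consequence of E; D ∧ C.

Yes

Initial set: {E; (D ∧ C); ¬(¬E ↔ (D ∧ ¬C))}.
(D ∧ C): α-rule — add D, C.
¬(¬E ↔ (D ∧ ¬C)): β-rule — branch into ¬E, ¬(D ∧ ¬C)  //  ¬¬E, (D ∧ ¬C).
  branch 1 (add ¬E, ¬(D ∧ ¬C)):
    × closes — contains both E and ¬E.
  branch 2 (add ¬¬E, (D ∧ ¬C)):
    (D ∧ ¬C): α-rule — add D, ¬C.
    × closes — contains both C and ¬C.
All 2 branches close.
Every branch closed, so the premises entail the conclusion.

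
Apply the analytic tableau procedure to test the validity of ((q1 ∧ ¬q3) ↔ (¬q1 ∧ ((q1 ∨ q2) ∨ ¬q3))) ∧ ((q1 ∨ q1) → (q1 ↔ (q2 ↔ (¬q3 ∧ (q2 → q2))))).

Assume the negation and expand:
Initial set: {¬(((q1 ∧ ¬q3) ↔ (¬q1 ∧ ((q1 ∨ q2) ∨ ¬q3))) ∧ ((q1 ∨ q1) → (q1 ↔ (q2 ↔ (¬q3 ∧ (q2 → q2))))))}.
¬(((q1 ∧ ¬q3) ↔ (¬q1 ∧ ((q1 ∨ q2) ∨ ¬q3))) ∧ ((q1 ∨ q1) → (q1 ↔ (q2 ↔ (¬q3 ∧ (q2 → q2)))))): β-rule — branch into ¬((q1 ∧ ¬q3) ↔ (¬q1 ∧ ((q1 ∨ q2) ∨ ¬q3)))  //  ¬((q1 ∨ q1) → (q1 ↔ (q2 ↔ (¬q3 ∧ (q2 → q2))))).
  branch 1 (add ¬((q1 ∧ ¬q3) ↔ (¬q1 ∧ ((q1 ∨ q2) ∨ ¬q3)))):
    ¬((q1 ∧ ¬q3) ↔ (¬q1 ∧ ((q1 ∨ q2) ∨ ¬q3))): β-rule — branch into (q1 ∧ ¬q3), ¬(¬q1 ∧ ((q1 ∨ q2) ∨ ¬q3))  //  ¬(q1 ∧ ¬q3), (¬q1 ∧ ((q1 ∨ q2) ∨ ¬q3)).
      branch 1.1 (add (q1 ∧ ¬q3), ¬(¬q1 ∧ ((q1 ∨ q2) ∨ ¬q3))):
        (q1 ∧ ¬q3): α-rule — add q1, ¬q3.
        ¬(¬q1 ∧ ((q1 ∨ q2) ∨ ¬q3)): β-rule — branch into ¬¬q1  //  ¬((q1 ∨ q2) ∨ ¬q3).
          branch 1.1.1 (add ¬¬q1):
            ○ open, literals {q1=true, q3=false}.
          branch 1.1.2 (add ¬((q1 ∨ q2) ∨ ¬q3)):
            ¬((q1 ∨ q2) ∨ ¬q3): α-rule — add ¬(q1 ∨ q2), ¬¬q3.
            × closes — contains both q3 and ¬q3.
      branch 1.2 (add ¬(q1 ∧ ¬q3), (¬q1 ∧ ((q1 ∨ q2) ∨ ¬q3))):
        (¬q1 ∧ ((q1 ∨ q2) ∨ ¬q3)): α-rule — add ¬q1, ((q1 ∨ q2) ∨ ¬q3).
        ¬(q1 ∧ ¬q3): β-rule — branch into ¬q1  //  ¬¬q3.
          branch 1.2.1 (add ¬q1):
            ((q1 ∨ q2) ∨ ¬q3): β-rule — branch into (q1 ∨ q2)  //  ¬q3.
              branch 1.2.1.1 (add (q1 ∨ q2)):
                (q1 ∨ q2): β-rule — branch into q1  //  q2.
                  branch 1.2.1.1.1 (add q1):
                    × closes — contains both q1 and ¬q1.
                  branch 1.2.1.1.2 (add q2):
                    ○ open, literals {q1=false, q2=true}.
              branch 1.2.1.2 (add ¬q3):
                ○ open, literals {q1=false, q3=false}.
          branch 1.2.2 (add ¬¬q3):
            ((q1 ∨ q2) ∨ ¬q3): β-rule — branch into (q1 ∨ q2)  //  ¬q3.
              branch 1.2.2.1 (add (q1 ∨ q2)):
                (q1 ∨ q2): β-rule — branch into q1  //  q2.
                  branch 1.2.2.1.1 (add q1):
                    × closes — contains both q1 and ¬q1.
                  branch 1.2.2.1.2 (add q2):
                    ○ open, literals {q1=false, q2=true, q3=true}.
              branch 1.2.2.2 (add ¬q3):
                × closes — contains both q3 and ¬q3.
  branch 2 (add ¬((q1 ∨ q1) → (q1 ↔ (q2 ↔ (¬q3 ∧ (q2 → q2)))))):
    ¬((q1 ∨ q1) → (q1 ↔ (q2 ↔ (¬q3 ∧ (q2 → q2))))): α-rule — add (q1 ∨ q1), ¬(q1 ↔ (q2 ↔ (¬q3 ∧ (q2 → q2)))).
    (q1 ∨ q1): β-rule — branch into q1  //  q1.
      branch 2.1 (add q1):
        ¬(q1 ↔ (q2 ↔ (¬q3 ∧ (q2 → q2)))): β-rule — branch into q1, ¬(q2 ↔ (¬q3 ∧ (q2 → q2)))  //  ¬q1, (q2 ↔ (¬q3 ∧ (q2 → q2))).
          branch 2.1.1 (add q1, ¬(q2 ↔ (¬q3 ∧ (q2 → q2)))):
            ¬(q2 ↔ (¬q3 ∧ (q2 → q2))): β-rule — branch into q2, ¬(¬q3 ∧ (q2 → q2))  //  ¬q2, (¬q3 ∧ (q2 → q2)).
              branch 2.1.1.1 (add q2, ¬(¬q3 ∧ (q2 → q2))):
                ¬(¬q3 ∧ (q2 → q2)): β-rule — branch into ¬¬q3  //  ¬(q2 → q2).
                  branch 2.1.1.1.1 (add ¬¬q3):
                    ○ open, literals {q1=true, q2=true, q3=true}.
                  branch 2.1.1.1.2 (add ¬(q2 → q2)):
                    ¬(q2 → q2): α-rule — add q2, ¬q2.
                    × closes — contains both q2 and ¬q2.
              branch 2.1.1.2 (add ¬q2, (¬q3 ∧ (q2 → q2))):
                (¬q3 ∧ (q2 → q2)): α-rule — add ¬q3, (q2 → q2).
                (q2 → q2): β-rule — branch into ¬q2  //  q2.
                  branch 2.1.1.2.1 (add ¬q2):
                    ○ open, literals {q1=true, q2=false, q3=false}.
                  branch 2.1.1.2.2 (add q2):
                    × closes — contains both q2 and ¬q2.
          branch 2.1.2 (add ¬q1, (q2 ↔ (¬q3 ∧ (q2 → q2)))):
            × closes — contains both q1 and ¬q1.
      branch 2.2 (add q1):
        ¬(q1 ↔ (q2 ↔ (¬q3 ∧ (q2 → q2)))): β-rule — branch into q1, ¬(q2 ↔ (¬q3 ∧ (q2 → q2)))  //  ¬q1, (q2 ↔ (¬q3 ∧ (q2 → q2))).
          branch 2.2.1 (add q1, ¬(q2 ↔ (¬q3 ∧ (q2 → q2)))):
            ¬(q2 ↔ (¬q3 ∧ (q2 → q2))): β-rule — branch into q2, ¬(¬q3 ∧ (q2 → q2))  //  ¬q2, (¬q3 ∧ (q2 → q2)).
              branch 2.2.1.1 (add q2, ¬(¬q3 ∧ (q2 → q2))):
                ¬(¬q3 ∧ (q2 → q2)): β-rule — branch into ¬¬q3  //  ¬(q2 → q2).
                  branch 2.2.1.1.1 (add ¬¬q3):
                    ○ open, literals {q1=true, q2=true, q3=true}.
                  branch 2.2.1.1.2 (add ¬(q2 → q2)):
                    ¬(q2 → q2): α-rule — add q2, ¬q2.
                    × closes — contains both q2 and ¬q2.
              branch 2.2.1.2 (add ¬q2, (¬q3 ∧ (q2 → q2))):
                (¬q3 ∧ (q2 → q2)): α-rule — add ¬q3, (q2 → q2).
                (q2 → q2): β-rule — branch into ¬q2  //  q2.
                  branch 2.2.1.2.1 (add ¬q2):
                    ○ open, literals {q1=true, q2=false, q3=false}.
                  branch 2.2.1.2.2 (add q2):
                    × closes — contains both q2 and ¬q2.
          branch 2.2.2 (add ¬q1, (q2 ↔ (¬q3 ∧ (q2 → q2)))):
            × closes — contains both q1 and ¬q1.
10 branches closed, 8 open.
An open branch gives a countermodel: q1=true, q3=false (unmentioned atoms arbitrary); under it the original formula is false.

Not valid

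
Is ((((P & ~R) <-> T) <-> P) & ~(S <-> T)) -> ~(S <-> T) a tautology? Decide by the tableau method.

Assume the negation and expand:
Initial set: {~(((((P & ~R) <-> T) <-> P) & ~(S <-> T)) -> ~(S <-> T))}.
~(((((P & ~R) <-> T) <-> P) & ~(S <-> T)) -> ~(S <-> T)): α-rule — add ((((P & ~R) <-> T) <-> P) & ~(S <-> T)), ~~(S <-> T).
((((P & ~R) <-> T) <-> P) & ~(S <-> T)): α-rule — add (((P & ~R) <-> T) <-> P), ~(S <-> T).
~~(S <-> T): β-rule — branch into S, T  //  ~S, ~T.
  branch 1 (add S, T):
    (((P & ~R) <-> T) <-> P): β-rule — branch into ((P & ~R) <-> T), P  //  ~((P & ~R) <-> T), ~P.
      branch 1.1 (add ((P & ~R) <-> T), P):
        ~(S <-> T): β-rule — branch into S, ~T  //  ~S, T.
          branch 1.1.1 (add S, ~T):
            × closes — contains both T and ~T.
          branch 1.1.2 (add ~S, T):
            × closes — contains both S and ~S.
      branch 1.2 (add ~((P & ~R) <-> T), ~P):
        ~(S <-> T): β-rule — branch into S, ~T  //  ~S, T.
          branch 1.2.1 (add S, ~T):
            × closes — contains both T and ~T.
          branch 1.2.2 (add ~S, T):
            × closes — contains both S and ~S.
  branch 2 (add ~S, ~T):
    (((P & ~R) <-> T) <-> P): β-rule — branch into ((P & ~R) <-> T), P  //  ~((P & ~R) <-> T), ~P.
      branch 2.1 (add ((P & ~R) <-> T), P):
        ~(S <-> T): β-rule — branch into S, ~T  //  ~S, T.
          branch 2.1.1 (add S, ~T):
            × closes — contains both S and ~S.
          branch 2.1.2 (add ~S, T):
            × closes — contains both T and ~T.
      branch 2.2 (add ~((P & ~R) <-> T), ~P):
        ~(S <-> T): β-rule — branch into S, ~T  //  ~S, T.
          branch 2.2.1 (add S, ~T):
            × closes — contains both S and ~S.
          branch 2.2.2 (add ~S, T):
            × closes — contains both T and ~T.
All 8 branches close.
Every branch closed, so the negation is unsatisfiable and the formula is valid.

Valid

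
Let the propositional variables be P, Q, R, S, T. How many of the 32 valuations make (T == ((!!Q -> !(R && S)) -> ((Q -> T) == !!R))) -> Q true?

Initial set: {((T == ((!!Q -> !(R && S)) -> ((Q -> T) == !!R))) -> Q)}.
((T == ((!!Q -> !(R && S)) -> ((Q -> T) == !!R))) -> Q): β-rule — branch into !(T == ((!!Q -> !(R && S)) -> ((Q -> T) == !!R)))  //  Q.
  branch 1 (add !(T == ((!!Q -> !(R && S)) -> ((Q -> T) == !!R)))):
    !(T == ((!!Q -> !(R && S)) -> ((Q -> T) == !!R))): β-rule — branch into T, !((!!Q -> !(R && S)) -> ((Q -> T) == !!R))  //  !T, ((!!Q -> !(R && S)) -> ((Q -> T) == !!R)).
      branch 1.1 (add T, !((!!Q -> !(R && S)) -> ((Q -> T) == !!R))):
        !((!!Q -> !(R && S)) -> ((Q -> T) == !!R)): α-rule — add (!!Q -> !(R && S)), !((Q -> T) == !!R).
        (!!Q -> !(R && S)): β-rule — branch into !!!Q  //  !(R && S).
          branch 1.1.1 (add !!!Q):
            !!!Q: drop double negation, giving !Q.
            !((Q -> T) == !!R): β-rule — branch into (Q -> T), !!!R  //  !(Q -> T), !!R.
              branch 1.1.1.1 (add (Q -> T), !!!R):
                !!!R: drop double negation, giving !R.
                (Q -> T): β-rule — branch into !Q  //  T.
                  branch 1.1.1.1.1 (add !Q):
                    ○ open, literals {Q=0, R=0, T=1}.
                  branch 1.1.1.1.2 (add T):
                    ○ open, literals {Q=0, R=0, T=1}.
              branch 1.1.1.2 (add !(Q -> T), !!R):
                !(Q -> T): α-rule — add Q, !T.
                × closes — contains both Q and !Q.
          branch 1.1.2 (add !(R && S)):
            !((Q -> T) == !!R): β-rule — branch into (Q -> T), !!!R  //  !(Q -> T), !!R.
              branch 1.1.2.1 (add (Q -> T), !!!R):
                !!!R: drop double negation, giving !R.
                !(R && S): β-rule — branch into !R  //  !S.
                  branch 1.1.2.1.1 (add !R):
                    (Q -> T): β-rule — branch into !Q  //  T.
                      branch 1.1.2.1.1.1 (add !Q):
                        ○ open, literals {Q=0, R=0, T=1}.
                      branch 1.1.2.1.1.2 (add T):
                        ○ open, literals {R=0, T=1}.
                  branch 1.1.2.1.2 (add !S):
                    (Q -> T): β-rule — branch into !Q  //  T.
                      branch 1.1.2.1.2.1 (add !Q):
                        ○ open, literals {Q=0, R=0, S=0, T=1}.
                      branch 1.1.2.1.2.2 (add T):
                        ○ open, literals {R=0, S=0, T=1}.
              branch 1.1.2.2 (add !(Q -> T), !!R):
                !(Q -> T): α-rule — add Q, !T.
                × closes — contains both T and !T.
      branch 1.2 (add !T, ((!!Q -> !(R && S)) -> ((Q -> T) == !!R))):
        ((!!Q -> !(R && S)) -> ((Q -> T) == !!R)): β-rule — branch into !(!!Q -> !(R && S))  //  ((Q -> T) == !!R).
          branch 1.2.1 (add !(!!Q -> !(R && S))):
            !(!!Q -> !(R && S)): α-rule — add !!Q, !!(R && S).
            !!Q: drop double negation, giving Q.
            !!(R && S): α-rule — add R, S.
            ○ open, literals {Q=1, R=1, S=1, T=0}.
          branch 1.2.2 (add ((Q -> T) == !!R)):
            ((Q -> T) == !!R): β-rule — branch into (Q -> T), !!R  //  !(Q -> T), !!!R.
              branch 1.2.2.1 (add (Q -> T), !!R):
                !!R: drop double negation, giving R.
                (Q -> T): β-rule — branch into !Q  //  T.
                  branch 1.2.2.1.1 (add !Q):
                    ○ open, literals {Q=0, R=1, T=0}.
                  branch 1.2.2.1.2 (add T):
                    × closes — contains both T and !T.
              branch 1.2.2.2 (add !(Q -> T), !!!R):
                !(Q -> T): α-rule — add Q, !T.
                !!!R: drop double negation, giving !R.
                ○ open, literals {Q=1, R=0, T=0}.
  branch 2 (add Q):
    ○ open, literals {Q=1}.
3 branches closed, 10 open.
Each open branch fixes some atoms; the unmentioned ones are free. Counting distinct full assignments: branch {Q=0, R=0, T=1} (P, S) contributes 4 new; branch {Q=0, R=0, T=1} (P, S) contributes 0 new; branch {Q=0, R=0, T=1} (P, S) contributes 0 new; branch {R=0, T=1} (P, Q, S) contributes 4 new; branch {Q=0, R=0, S=0, T=1} (P) contributes 0 new; branch {R=0, S=0, T=1} (P, Q) contributes 0 new; branch {Q=1, R=1, S=1, T=0} (P) contributes 2 new; branch {Q=0, R=1, T=0} (P, S) contributes 4 new; branch {Q=1, R=0, T=0} (P, S) contributes 4 new; branch {Q=1} (P, R, S, T) contributes 6 new. Total: 24.

24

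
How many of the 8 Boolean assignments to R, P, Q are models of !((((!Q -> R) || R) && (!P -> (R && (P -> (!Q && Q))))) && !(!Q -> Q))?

6

Initial set: {!((((!Q -> R) || R) && (!P -> (R && (P -> (!Q && Q))))) && !(!Q -> Q))}.
!((((!Q -> R) || R) && (!P -> (R && (P -> (!Q && Q))))) && !(!Q -> Q)): β-rule — branch into !(((!Q -> R) || R) && (!P -> (R && (P -> (!Q && Q)))))  //  !!(!Q -> Q).
  branch 1 (add !(((!Q -> R) || R) && (!P -> (R && (P -> (!Q && Q)))))):
    !(((!Q -> R) || R) && (!P -> (R && (P -> (!Q && Q))))): β-rule — branch into !((!Q -> R) || R)  //  !(!P -> (R && (P -> (!Q && Q)))).
      branch 1.1 (add !((!Q -> R) || R)):
        !((!Q -> R) || R): α-rule — add !(!Q -> R), !R.
        !(!Q -> R): α-rule — add !Q, !R.
        ○ open, literals {Q=0, R=0}.
      branch 1.2 (add !(!P -> (R && (P -> (!Q && Q))))):
        !(!P -> (R && (P -> (!Q && Q)))): α-rule — add !P, !(R && (P -> (!Q && Q))).
        !(R && (P -> (!Q && Q))): β-rule — branch into !R  //  !(P -> (!Q && Q)).
          branch 1.2.1 (add !R):
            ○ open, literals {P=0, R=0}.
          branch 1.2.2 (add !(P -> (!Q && Q))):
            !(P -> (!Q && Q)): α-rule — add P, !(!Q && Q).
            × closes — contains both P and !P.
  branch 2 (add !!(!Q -> Q)):
    !!(!Q -> Q): β-rule — branch into !!Q  //  Q.
      branch 2.1 (add !!Q):
        ○ open, literals {Q=1}.
      branch 2.2 (add Q):
        ○ open, literals {Q=1}.
1 branch closed, 4 open.
Each open branch fixes some atoms; the unmentioned ones are free. Counting distinct full assignments: branch {Q=0, R=0} (P) contributes 2 new; branch {P=0, R=0} (Q) contributes 1 new; branch {Q=1} (R, P) contributes 3 new; branch {Q=1} (R, P) contributes 0 new. Total: 6.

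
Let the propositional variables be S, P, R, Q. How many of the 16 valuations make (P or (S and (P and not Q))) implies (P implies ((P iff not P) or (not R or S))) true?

14

Initial set: {((P or (S and (P and not Q))) implies (P implies ((P iff not P) or (not R or S))))}.
((P or (S and (P and not Q))) implies (P implies ((P iff not P) or (not R or S)))): β-rule — branch into not (P or (S and (P and not Q)))  //  (P implies ((P iff not P) or (not R or S))).
  branch 1 (add not (P or (S and (P and not Q)))):
    not (P or (S and (P and not Q))): α-rule — add not P, not (S and (P and not Q)).
    not (S and (P and not Q)): β-rule — branch into not S  //  not (P and not Q).
      branch 1.1 (add not S):
        ○ open, literals {P=0, S=0}.
      branch 1.2 (add not (P and not Q)):
        not (P and not Q): β-rule — branch into not P  //  not not Q.
          branch 1.2.1 (add not P):
            ○ open, literals {P=0}.
          branch 1.2.2 (add not not Q):
            ○ open, literals {P=0, Q=1}.
  branch 2 (add (P implies ((P iff not P) or (not R or S)))):
    (P implies ((P iff not P) or (not R or S))): β-rule — branch into not P  //  ((P iff not P) or (not R or S)).
      branch 2.1 (add not P):
        ○ open, literals {P=0}.
      branch 2.2 (add ((P iff not P) or (not R or S))):
        ((P iff not P) or (not R or S)): β-rule — branch into (P iff not P)  //  (not R or S).
          branch 2.2.1 (add (P iff not P)):
            (P iff not P): β-rule — branch into P, not P  //  not P, not not P.
              branch 2.2.1.1 (add P, not P):
                × closes — contains both P and not P.
              branch 2.2.1.2 (add not P, not not P):
                × closes — contains both P and not P.
          branch 2.2.2 (add (not R or S)):
            (not R or S): β-rule — branch into not R  //  S.
              branch 2.2.2.1 (add not R):
                ○ open, literals {R=0}.
              branch 2.2.2.2 (add S):
                ○ open, literals {S=1}.
2 branches closed, 6 open.
Each open branch fixes some atoms; the unmentioned ones are free. Counting distinct full assignments: branch {P=0, S=0} (R, Q) contributes 4 new; branch {P=0} (S, R, Q) contributes 4 new; branch {P=0, Q=1} (S, R) contributes 0 new; branch {P=0} (S, R, Q) contributes 0 new; branch {R=0} (S, P, Q) contributes 4 new; branch {S=1} (P, R, Q) contributes 2 new. Total: 14.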